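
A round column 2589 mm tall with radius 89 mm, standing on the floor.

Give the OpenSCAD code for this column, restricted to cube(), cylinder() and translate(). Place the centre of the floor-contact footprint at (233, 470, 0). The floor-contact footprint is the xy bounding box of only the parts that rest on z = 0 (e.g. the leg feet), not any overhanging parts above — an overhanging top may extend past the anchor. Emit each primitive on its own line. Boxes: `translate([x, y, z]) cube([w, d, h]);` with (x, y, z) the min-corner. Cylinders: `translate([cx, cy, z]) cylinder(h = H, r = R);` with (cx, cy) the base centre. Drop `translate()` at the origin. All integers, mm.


translate([233, 470, 0]) cylinder(h = 2589, r = 89);


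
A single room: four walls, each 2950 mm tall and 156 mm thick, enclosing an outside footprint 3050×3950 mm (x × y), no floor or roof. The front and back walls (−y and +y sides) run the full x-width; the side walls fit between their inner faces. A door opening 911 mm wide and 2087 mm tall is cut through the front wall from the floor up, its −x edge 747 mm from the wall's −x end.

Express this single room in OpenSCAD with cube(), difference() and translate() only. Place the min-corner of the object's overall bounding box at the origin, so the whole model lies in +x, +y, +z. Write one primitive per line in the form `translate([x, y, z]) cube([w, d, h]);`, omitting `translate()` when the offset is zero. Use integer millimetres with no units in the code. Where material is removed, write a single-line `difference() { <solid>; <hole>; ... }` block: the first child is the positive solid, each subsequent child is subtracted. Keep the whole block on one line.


difference() { cube([3050, 156, 2950]); translate([747, 0, 0]) cube([911, 156, 2087]); }
translate([0, 3794, 0]) cube([3050, 156, 2950]);
translate([0, 156, 0]) cube([156, 3638, 2950]);
translate([2894, 156, 0]) cube([156, 3638, 2950]);


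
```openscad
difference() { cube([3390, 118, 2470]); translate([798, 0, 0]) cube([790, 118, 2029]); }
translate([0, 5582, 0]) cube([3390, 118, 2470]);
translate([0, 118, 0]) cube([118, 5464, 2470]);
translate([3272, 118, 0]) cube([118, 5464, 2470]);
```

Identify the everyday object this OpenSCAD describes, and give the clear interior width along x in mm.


A single room. The interior width is 3154 mm.

Four walls enclosing a rectangle with a door in the front wall — a room. Outside width 3390 minus two 118 mm walls gives 3154 mm.


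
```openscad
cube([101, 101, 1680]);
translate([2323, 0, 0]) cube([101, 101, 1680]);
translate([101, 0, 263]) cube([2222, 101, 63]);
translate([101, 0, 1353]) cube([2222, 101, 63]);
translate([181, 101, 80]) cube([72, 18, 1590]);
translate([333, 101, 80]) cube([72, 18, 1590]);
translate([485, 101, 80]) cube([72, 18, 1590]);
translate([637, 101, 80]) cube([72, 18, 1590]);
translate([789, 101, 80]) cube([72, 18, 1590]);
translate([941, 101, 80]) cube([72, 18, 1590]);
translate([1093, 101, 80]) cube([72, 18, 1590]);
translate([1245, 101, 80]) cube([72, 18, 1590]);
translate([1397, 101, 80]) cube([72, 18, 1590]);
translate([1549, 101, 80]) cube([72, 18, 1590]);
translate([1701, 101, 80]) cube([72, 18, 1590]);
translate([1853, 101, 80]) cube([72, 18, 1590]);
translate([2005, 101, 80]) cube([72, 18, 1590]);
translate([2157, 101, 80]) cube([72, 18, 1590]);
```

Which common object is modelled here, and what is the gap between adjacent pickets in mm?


A fence section. The picket gap is 80 mm.

Two posts, two rails, 14 pickets — a fence section. Span 2222 mm holds 14 pickets of 72 mm with 15 equal gaps: ⌊(2222 − 14·72) / 15⌋ = 80 mm.


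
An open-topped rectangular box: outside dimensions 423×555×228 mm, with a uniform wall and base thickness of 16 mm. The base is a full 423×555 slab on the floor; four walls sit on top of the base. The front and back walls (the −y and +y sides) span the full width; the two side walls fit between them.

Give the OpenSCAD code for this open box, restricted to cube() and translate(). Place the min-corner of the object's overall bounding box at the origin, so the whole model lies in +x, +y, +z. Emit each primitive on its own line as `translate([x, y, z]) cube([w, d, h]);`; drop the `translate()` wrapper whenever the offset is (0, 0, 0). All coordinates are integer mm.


cube([423, 555, 16]);
translate([0, 0, 16]) cube([423, 16, 212]);
translate([0, 539, 16]) cube([423, 16, 212]);
translate([0, 16, 16]) cube([16, 523, 212]);
translate([407, 16, 16]) cube([16, 523, 212]);


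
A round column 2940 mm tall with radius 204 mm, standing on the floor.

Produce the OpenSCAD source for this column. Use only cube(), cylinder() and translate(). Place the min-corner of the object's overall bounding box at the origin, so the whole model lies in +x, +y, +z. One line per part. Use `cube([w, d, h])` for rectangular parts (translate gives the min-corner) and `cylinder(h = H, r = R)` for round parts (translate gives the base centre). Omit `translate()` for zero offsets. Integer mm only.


translate([204, 204, 0]) cylinder(h = 2940, r = 204);


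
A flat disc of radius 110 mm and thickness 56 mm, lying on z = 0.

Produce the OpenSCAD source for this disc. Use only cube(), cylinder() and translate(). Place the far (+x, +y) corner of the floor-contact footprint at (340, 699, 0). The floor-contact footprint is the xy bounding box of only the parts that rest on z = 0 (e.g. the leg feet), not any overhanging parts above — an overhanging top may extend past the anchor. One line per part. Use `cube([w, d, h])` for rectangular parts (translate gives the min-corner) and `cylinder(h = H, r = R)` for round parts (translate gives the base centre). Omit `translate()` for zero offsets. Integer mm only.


translate([230, 589, 0]) cylinder(h = 56, r = 110);


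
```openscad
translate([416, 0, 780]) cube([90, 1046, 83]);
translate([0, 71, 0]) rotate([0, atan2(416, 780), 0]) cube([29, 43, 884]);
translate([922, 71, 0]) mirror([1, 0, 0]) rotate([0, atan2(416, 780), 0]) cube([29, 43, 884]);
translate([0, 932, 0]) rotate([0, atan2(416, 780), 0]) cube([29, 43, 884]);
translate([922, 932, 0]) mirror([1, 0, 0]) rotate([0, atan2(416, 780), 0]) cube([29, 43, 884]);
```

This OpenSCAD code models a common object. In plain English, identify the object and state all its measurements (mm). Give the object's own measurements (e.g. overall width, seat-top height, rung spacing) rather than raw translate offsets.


A sawhorse. A 90×1046×83 mm beam (x, y, z) sits on two A-frame leg pairs. Each pair is two raked legs of 29×43 mm section (43 mm along y) splaying symmetrically in x. Each leg rises 780 mm vertically over 416 mm of horizontal reach and is 884 mm long along its own axis. Every leg's outer bottom edge rests on the floor and its outer top edge meets a bottom edge of the beam — the left legs (tilting toward +x) meet the beam's −x bottom edge, the right legs (their mirror images, tilting toward −x) meet its +x bottom edge — so the leg tops tuck under the beam, the beam's underside is 780 mm above the floor, and the feet are 922 mm apart outside-to-outside with the beam centred between them. The two leg pairs are set in 71 mm from either end of the beam.


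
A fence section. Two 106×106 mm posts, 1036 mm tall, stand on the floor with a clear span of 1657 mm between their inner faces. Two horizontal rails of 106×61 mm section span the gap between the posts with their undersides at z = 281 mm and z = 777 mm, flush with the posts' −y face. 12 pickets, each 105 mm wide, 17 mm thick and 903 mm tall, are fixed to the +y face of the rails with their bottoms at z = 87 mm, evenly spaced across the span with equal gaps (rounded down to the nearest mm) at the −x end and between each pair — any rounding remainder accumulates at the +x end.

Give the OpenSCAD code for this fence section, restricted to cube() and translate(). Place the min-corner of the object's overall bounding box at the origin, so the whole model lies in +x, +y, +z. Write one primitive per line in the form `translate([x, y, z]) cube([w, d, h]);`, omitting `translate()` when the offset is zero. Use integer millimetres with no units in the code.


cube([106, 106, 1036]);
translate([1763, 0, 0]) cube([106, 106, 1036]);
translate([106, 0, 281]) cube([1657, 106, 61]);
translate([106, 0, 777]) cube([1657, 106, 61]);
translate([136, 106, 87]) cube([105, 17, 903]);
translate([271, 106, 87]) cube([105, 17, 903]);
translate([406, 106, 87]) cube([105, 17, 903]);
translate([541, 106, 87]) cube([105, 17, 903]);
translate([676, 106, 87]) cube([105, 17, 903]);
translate([811, 106, 87]) cube([105, 17, 903]);
translate([946, 106, 87]) cube([105, 17, 903]);
translate([1081, 106, 87]) cube([105, 17, 903]);
translate([1216, 106, 87]) cube([105, 17, 903]);
translate([1351, 106, 87]) cube([105, 17, 903]);
translate([1486, 106, 87]) cube([105, 17, 903]);
translate([1621, 106, 87]) cube([105, 17, 903]);


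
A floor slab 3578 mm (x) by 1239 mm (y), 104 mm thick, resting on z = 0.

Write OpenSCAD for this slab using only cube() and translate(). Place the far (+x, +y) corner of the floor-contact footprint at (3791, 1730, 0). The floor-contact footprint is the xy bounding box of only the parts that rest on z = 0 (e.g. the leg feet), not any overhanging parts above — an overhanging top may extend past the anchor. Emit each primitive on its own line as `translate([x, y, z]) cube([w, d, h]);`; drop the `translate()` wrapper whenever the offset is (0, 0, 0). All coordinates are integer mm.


translate([213, 491, 0]) cube([3578, 1239, 104]);


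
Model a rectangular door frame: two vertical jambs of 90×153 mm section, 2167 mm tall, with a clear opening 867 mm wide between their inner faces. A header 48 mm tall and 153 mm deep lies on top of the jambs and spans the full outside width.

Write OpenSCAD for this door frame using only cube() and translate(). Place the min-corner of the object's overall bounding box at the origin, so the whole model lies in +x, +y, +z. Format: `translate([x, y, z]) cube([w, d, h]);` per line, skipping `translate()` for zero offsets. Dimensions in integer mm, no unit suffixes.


cube([90, 153, 2167]);
translate([957, 0, 0]) cube([90, 153, 2167]);
translate([0, 0, 2167]) cube([1047, 153, 48]);


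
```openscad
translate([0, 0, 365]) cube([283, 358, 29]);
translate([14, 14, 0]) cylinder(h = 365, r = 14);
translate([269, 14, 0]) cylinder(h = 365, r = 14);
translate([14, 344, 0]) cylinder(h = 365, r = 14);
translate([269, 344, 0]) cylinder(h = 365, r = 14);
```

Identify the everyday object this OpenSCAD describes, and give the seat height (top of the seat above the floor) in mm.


A stool. The seat height is 394 mm.

A 283×358×29 slab at z = 365 on four corner cylinders — a stool. The seat top is 365 + 29 = 394 mm.


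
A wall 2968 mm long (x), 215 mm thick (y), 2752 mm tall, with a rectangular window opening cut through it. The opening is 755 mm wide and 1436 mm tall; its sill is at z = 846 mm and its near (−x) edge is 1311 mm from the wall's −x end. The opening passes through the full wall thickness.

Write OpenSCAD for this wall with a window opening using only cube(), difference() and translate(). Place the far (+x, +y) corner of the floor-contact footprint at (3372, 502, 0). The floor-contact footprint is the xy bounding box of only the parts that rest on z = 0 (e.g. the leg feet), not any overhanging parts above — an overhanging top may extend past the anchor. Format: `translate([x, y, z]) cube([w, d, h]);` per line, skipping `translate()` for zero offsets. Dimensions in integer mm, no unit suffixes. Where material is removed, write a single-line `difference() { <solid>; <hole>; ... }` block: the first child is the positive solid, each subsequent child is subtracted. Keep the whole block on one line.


difference() { translate([404, 287, 0]) cube([2968, 215, 2752]); translate([1715, 287, 846]) cube([755, 215, 1436]); }


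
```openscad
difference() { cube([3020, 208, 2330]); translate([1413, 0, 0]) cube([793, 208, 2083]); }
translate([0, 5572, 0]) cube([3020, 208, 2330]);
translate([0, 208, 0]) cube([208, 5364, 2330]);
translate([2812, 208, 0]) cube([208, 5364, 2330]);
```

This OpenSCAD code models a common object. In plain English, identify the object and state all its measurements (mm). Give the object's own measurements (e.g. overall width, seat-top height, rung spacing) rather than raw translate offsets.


A single room: four walls, each 2330 mm tall and 208 mm thick, enclosing an outside footprint 3020×5780 mm (x × y), no floor or roof. The front and back walls (−y and +y sides) run the full x-width; the side walls fit between their inner faces. A door opening 793 mm wide and 2083 mm tall is cut through the front wall from the floor up, its −x edge 1413 mm from the wall's −x end.


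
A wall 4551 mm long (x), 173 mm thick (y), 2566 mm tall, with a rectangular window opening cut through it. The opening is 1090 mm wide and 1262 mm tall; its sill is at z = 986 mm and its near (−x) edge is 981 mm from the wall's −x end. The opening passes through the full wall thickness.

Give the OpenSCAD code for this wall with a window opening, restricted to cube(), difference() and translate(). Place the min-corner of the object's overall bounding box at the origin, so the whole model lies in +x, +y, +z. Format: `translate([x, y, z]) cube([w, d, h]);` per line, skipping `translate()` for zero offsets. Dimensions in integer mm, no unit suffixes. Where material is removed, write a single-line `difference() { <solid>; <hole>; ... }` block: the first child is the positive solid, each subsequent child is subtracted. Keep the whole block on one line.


difference() { cube([4551, 173, 2566]); translate([981, 0, 986]) cube([1090, 173, 1262]); }


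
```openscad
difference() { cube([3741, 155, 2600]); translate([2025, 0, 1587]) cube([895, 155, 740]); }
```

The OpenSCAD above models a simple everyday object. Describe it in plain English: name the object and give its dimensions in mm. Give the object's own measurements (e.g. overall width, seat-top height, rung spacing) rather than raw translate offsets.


A wall 3741 mm long (x), 155 mm thick (y), 2600 mm tall, with a rectangular window opening cut through it. The opening is 895 mm wide and 740 mm tall; its sill is at z = 1587 mm and its near (−x) edge is 2025 mm from the wall's −x end. The opening passes through the full wall thickness.


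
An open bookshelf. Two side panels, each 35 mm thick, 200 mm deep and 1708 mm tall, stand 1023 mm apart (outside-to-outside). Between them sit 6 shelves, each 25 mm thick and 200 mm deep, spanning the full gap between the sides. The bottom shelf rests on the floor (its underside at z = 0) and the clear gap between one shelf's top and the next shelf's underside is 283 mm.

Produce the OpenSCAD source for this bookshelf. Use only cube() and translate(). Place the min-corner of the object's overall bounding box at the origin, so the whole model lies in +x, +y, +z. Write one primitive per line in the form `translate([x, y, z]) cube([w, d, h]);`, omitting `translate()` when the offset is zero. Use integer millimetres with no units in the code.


cube([35, 200, 1708]);
translate([988, 0, 0]) cube([35, 200, 1708]);
translate([35, 0, 0]) cube([953, 200, 25]);
translate([35, 0, 308]) cube([953, 200, 25]);
translate([35, 0, 616]) cube([953, 200, 25]);
translate([35, 0, 924]) cube([953, 200, 25]);
translate([35, 0, 1232]) cube([953, 200, 25]);
translate([35, 0, 1540]) cube([953, 200, 25]);


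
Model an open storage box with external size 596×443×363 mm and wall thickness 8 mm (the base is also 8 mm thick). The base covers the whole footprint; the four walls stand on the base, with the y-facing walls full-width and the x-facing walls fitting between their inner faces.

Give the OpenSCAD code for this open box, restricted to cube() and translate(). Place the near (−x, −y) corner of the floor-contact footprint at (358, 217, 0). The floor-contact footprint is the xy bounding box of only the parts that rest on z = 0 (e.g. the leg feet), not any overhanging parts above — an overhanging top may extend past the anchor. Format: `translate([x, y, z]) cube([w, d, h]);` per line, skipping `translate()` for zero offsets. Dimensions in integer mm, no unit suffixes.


translate([358, 217, 0]) cube([596, 443, 8]);
translate([358, 217, 8]) cube([596, 8, 355]);
translate([358, 652, 8]) cube([596, 8, 355]);
translate([358, 225, 8]) cube([8, 427, 355]);
translate([946, 225, 8]) cube([8, 427, 355]);


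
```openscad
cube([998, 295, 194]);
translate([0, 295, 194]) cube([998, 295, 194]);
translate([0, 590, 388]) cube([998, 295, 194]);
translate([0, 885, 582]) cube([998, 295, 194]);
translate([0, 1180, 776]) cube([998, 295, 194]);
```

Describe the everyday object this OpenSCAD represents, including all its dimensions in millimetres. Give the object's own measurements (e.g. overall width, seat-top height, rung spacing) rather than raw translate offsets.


A straight staircase of 5 solid steps. Each step is 998 mm wide (x), 295 mm deep (y, the going) and 194 mm tall (the rise). The first step rests on the floor; each subsequent step sits one going further in +y and one rise higher in +z, directly behind and above the previous step with no overlap.


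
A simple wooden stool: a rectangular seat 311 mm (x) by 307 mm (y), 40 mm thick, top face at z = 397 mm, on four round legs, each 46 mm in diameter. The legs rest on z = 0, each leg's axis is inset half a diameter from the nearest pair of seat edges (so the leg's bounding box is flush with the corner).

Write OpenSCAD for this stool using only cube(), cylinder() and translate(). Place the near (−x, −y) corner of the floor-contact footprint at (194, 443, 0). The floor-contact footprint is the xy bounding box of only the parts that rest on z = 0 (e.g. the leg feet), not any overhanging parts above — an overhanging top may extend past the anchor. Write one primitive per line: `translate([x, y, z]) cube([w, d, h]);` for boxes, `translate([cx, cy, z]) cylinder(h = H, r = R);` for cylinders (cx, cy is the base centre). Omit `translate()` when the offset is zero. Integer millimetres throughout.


translate([194, 443, 357]) cube([311, 307, 40]);
translate([217, 466, 0]) cylinder(h = 357, r = 23);
translate([482, 466, 0]) cylinder(h = 357, r = 23);
translate([217, 727, 0]) cylinder(h = 357, r = 23);
translate([482, 727, 0]) cylinder(h = 357, r = 23);


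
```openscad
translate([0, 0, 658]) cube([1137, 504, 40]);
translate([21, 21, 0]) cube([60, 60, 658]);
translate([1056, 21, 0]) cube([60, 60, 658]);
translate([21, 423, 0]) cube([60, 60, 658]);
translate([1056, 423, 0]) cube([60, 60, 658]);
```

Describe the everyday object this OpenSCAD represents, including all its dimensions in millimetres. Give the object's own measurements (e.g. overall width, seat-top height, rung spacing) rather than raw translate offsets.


A table: top 1137 mm (x) × 504 mm (y), 40 mm thick, upper face at z = 698 mm, on four 60×60 mm square legs, each inset 21 mm from the nearest pair of top edges from z = 0 to the bottom of the top.


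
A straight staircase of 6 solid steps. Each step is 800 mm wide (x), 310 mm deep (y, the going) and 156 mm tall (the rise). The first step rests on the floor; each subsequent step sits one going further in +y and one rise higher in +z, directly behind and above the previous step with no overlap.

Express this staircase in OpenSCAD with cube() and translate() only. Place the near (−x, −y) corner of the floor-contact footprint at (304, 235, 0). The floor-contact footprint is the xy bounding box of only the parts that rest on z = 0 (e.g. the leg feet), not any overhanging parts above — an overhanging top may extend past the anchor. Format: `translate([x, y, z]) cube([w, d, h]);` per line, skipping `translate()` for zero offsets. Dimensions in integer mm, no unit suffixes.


translate([304, 235, 0]) cube([800, 310, 156]);
translate([304, 545, 156]) cube([800, 310, 156]);
translate([304, 855, 312]) cube([800, 310, 156]);
translate([304, 1165, 468]) cube([800, 310, 156]);
translate([304, 1475, 624]) cube([800, 310, 156]);
translate([304, 1785, 780]) cube([800, 310, 156]);


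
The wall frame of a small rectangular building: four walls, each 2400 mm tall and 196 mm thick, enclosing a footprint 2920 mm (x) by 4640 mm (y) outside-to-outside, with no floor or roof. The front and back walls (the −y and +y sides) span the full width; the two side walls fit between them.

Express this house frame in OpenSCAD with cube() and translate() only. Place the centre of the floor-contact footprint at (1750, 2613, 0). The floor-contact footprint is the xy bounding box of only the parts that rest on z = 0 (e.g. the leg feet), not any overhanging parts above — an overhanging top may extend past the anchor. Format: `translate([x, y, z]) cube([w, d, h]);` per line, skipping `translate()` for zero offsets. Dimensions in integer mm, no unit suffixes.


translate([290, 293, 0]) cube([2920, 196, 2400]);
translate([290, 4737, 0]) cube([2920, 196, 2400]);
translate([290, 489, 0]) cube([196, 4248, 2400]);
translate([3014, 489, 0]) cube([196, 4248, 2400]);


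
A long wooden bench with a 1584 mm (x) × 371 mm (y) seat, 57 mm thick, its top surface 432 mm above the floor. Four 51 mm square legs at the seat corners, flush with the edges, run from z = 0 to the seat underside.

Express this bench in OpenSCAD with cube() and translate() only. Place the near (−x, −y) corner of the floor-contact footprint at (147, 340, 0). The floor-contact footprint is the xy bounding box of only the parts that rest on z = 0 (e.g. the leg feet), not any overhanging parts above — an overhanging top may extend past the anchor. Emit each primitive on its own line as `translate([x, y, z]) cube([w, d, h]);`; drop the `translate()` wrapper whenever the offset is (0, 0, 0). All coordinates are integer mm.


translate([147, 340, 375]) cube([1584, 371, 57]);
translate([147, 340, 0]) cube([51, 51, 375]);
translate([147, 660, 0]) cube([51, 51, 375]);
translate([1680, 340, 0]) cube([51, 51, 375]);
translate([1680, 660, 0]) cube([51, 51, 375]);


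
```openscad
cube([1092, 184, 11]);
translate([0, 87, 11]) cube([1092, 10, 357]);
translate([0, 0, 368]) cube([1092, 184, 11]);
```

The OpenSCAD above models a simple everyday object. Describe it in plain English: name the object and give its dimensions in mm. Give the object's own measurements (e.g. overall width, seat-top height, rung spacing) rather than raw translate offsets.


An I-beam lying along x, 1092 mm long. Overall section height 379 mm. Two flanges 184 mm wide (y) and 11 mm thick, one on the floor and one at the top; a web 10 mm thick runs between them, centred on the flange width.


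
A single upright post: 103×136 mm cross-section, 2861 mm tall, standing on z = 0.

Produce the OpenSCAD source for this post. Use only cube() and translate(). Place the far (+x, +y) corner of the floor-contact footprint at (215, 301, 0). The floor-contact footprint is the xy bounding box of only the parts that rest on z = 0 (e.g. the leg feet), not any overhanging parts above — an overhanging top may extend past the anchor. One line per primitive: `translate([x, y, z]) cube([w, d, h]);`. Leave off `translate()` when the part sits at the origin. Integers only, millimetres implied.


translate([112, 165, 0]) cube([103, 136, 2861]);


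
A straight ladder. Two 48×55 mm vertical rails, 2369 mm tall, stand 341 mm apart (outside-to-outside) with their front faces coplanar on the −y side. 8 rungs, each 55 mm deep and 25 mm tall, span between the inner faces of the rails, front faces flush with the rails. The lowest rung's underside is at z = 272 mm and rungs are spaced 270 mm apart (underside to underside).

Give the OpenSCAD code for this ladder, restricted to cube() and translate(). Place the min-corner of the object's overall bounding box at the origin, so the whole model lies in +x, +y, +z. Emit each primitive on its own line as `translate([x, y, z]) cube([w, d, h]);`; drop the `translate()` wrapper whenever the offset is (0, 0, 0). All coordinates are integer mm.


cube([48, 55, 2369]);
translate([293, 0, 0]) cube([48, 55, 2369]);
translate([48, 0, 272]) cube([245, 55, 25]);
translate([48, 0, 542]) cube([245, 55, 25]);
translate([48, 0, 812]) cube([245, 55, 25]);
translate([48, 0, 1082]) cube([245, 55, 25]);
translate([48, 0, 1352]) cube([245, 55, 25]);
translate([48, 0, 1622]) cube([245, 55, 25]);
translate([48, 0, 1892]) cube([245, 55, 25]);
translate([48, 0, 2162]) cube([245, 55, 25]);


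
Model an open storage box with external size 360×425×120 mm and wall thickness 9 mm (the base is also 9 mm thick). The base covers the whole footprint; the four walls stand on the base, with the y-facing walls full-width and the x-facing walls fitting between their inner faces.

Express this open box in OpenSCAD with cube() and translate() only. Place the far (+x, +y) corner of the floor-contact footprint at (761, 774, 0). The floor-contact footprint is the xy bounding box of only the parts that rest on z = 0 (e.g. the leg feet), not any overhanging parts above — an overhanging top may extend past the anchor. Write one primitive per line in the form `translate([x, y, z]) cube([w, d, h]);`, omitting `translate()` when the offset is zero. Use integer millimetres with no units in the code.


translate([401, 349, 0]) cube([360, 425, 9]);
translate([401, 349, 9]) cube([360, 9, 111]);
translate([401, 765, 9]) cube([360, 9, 111]);
translate([401, 358, 9]) cube([9, 407, 111]);
translate([752, 358, 9]) cube([9, 407, 111]);


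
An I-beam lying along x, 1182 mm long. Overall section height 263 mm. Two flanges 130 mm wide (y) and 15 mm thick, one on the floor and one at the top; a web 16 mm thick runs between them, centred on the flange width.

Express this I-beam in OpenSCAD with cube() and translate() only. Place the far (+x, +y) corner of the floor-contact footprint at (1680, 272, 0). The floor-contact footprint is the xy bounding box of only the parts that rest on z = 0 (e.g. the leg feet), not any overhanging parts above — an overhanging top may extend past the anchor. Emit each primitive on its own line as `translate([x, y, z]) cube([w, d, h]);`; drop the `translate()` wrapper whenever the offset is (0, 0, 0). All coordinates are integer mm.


translate([498, 142, 0]) cube([1182, 130, 15]);
translate([498, 199, 15]) cube([1182, 16, 233]);
translate([498, 142, 248]) cube([1182, 130, 15]);


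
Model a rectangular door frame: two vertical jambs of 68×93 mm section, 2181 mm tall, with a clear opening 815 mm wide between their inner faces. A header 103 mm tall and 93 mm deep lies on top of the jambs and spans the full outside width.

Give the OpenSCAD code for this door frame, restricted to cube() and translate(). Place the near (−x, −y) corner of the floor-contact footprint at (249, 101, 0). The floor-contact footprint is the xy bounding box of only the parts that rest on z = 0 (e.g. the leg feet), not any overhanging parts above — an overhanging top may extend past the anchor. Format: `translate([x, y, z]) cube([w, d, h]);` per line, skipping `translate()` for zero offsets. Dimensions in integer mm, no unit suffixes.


translate([249, 101, 0]) cube([68, 93, 2181]);
translate([1132, 101, 0]) cube([68, 93, 2181]);
translate([249, 101, 2181]) cube([951, 93, 103]);


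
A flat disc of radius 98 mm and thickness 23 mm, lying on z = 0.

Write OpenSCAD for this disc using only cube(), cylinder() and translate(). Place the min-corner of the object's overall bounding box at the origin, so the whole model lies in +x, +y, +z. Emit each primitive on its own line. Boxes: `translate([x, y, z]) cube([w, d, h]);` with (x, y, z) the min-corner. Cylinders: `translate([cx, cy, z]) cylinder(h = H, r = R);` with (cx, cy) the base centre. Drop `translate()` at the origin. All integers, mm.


translate([98, 98, 0]) cylinder(h = 23, r = 98);


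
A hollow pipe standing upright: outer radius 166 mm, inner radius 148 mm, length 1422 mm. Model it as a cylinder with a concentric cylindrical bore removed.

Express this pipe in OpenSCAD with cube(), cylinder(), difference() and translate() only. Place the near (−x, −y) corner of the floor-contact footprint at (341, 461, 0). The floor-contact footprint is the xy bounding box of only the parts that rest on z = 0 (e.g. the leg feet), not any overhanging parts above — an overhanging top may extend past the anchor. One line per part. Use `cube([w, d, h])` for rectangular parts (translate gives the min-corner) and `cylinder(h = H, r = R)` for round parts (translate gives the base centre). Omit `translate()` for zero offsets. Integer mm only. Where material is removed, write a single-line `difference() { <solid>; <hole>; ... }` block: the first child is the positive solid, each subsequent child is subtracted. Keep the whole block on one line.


difference() { translate([507, 627, 0]) cylinder(h = 1422, r = 166); translate([507, 627, 0]) cylinder(h = 1422, r = 148); }


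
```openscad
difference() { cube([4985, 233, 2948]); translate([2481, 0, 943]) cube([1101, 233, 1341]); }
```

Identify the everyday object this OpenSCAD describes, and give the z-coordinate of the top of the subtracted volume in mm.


A wall with a window opening. The window head height is 2284 mm.

A wall with a rectangular opening subtracted — a window. Sill at z = 943, opening 1341 mm tall, so the head is at 943 + 1341 = 2284 mm.


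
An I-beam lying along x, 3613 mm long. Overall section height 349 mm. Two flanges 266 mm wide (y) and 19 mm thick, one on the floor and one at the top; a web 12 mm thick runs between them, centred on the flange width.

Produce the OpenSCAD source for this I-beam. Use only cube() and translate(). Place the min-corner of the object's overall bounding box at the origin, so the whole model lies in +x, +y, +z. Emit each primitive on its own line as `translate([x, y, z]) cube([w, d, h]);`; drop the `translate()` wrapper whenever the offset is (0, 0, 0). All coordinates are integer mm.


cube([3613, 266, 19]);
translate([0, 127, 19]) cube([3613, 12, 311]);
translate([0, 0, 330]) cube([3613, 266, 19]);


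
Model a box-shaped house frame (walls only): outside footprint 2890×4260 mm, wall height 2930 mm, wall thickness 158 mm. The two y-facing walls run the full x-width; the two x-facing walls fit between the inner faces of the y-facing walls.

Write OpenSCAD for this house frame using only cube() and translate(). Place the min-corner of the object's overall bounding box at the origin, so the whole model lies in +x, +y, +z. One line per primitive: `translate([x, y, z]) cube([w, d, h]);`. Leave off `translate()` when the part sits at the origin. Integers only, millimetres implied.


cube([2890, 158, 2930]);
translate([0, 4102, 0]) cube([2890, 158, 2930]);
translate([0, 158, 0]) cube([158, 3944, 2930]);
translate([2732, 158, 0]) cube([158, 3944, 2930]);


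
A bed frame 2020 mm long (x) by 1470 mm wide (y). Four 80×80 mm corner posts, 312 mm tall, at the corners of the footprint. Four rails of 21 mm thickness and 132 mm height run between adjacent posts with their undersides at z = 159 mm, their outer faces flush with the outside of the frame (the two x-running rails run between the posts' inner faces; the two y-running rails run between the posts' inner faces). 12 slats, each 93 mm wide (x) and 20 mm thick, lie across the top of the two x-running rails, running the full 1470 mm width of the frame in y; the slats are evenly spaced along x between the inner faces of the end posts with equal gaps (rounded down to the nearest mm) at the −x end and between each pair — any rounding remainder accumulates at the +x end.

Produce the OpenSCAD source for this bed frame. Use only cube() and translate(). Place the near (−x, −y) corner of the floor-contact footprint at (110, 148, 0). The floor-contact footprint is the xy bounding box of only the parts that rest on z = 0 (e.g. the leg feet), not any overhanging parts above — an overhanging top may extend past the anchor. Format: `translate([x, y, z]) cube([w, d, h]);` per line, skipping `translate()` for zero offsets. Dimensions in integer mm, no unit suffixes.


translate([110, 148, 0]) cube([80, 80, 312]);
translate([110, 1538, 0]) cube([80, 80, 312]);
translate([2050, 148, 0]) cube([80, 80, 312]);
translate([2050, 1538, 0]) cube([80, 80, 312]);
translate([190, 148, 159]) cube([1860, 21, 132]);
translate([190, 1597, 159]) cube([1860, 21, 132]);
translate([110, 228, 159]) cube([21, 1310, 132]);
translate([2109, 228, 159]) cube([21, 1310, 132]);
translate([247, 148, 291]) cube([93, 1470, 20]);
translate([397, 148, 291]) cube([93, 1470, 20]);
translate([547, 148, 291]) cube([93, 1470, 20]);
translate([697, 148, 291]) cube([93, 1470, 20]);
translate([847, 148, 291]) cube([93, 1470, 20]);
translate([997, 148, 291]) cube([93, 1470, 20]);
translate([1147, 148, 291]) cube([93, 1470, 20]);
translate([1297, 148, 291]) cube([93, 1470, 20]);
translate([1447, 148, 291]) cube([93, 1470, 20]);
translate([1597, 148, 291]) cube([93, 1470, 20]);
translate([1747, 148, 291]) cube([93, 1470, 20]);
translate([1897, 148, 291]) cube([93, 1470, 20]);


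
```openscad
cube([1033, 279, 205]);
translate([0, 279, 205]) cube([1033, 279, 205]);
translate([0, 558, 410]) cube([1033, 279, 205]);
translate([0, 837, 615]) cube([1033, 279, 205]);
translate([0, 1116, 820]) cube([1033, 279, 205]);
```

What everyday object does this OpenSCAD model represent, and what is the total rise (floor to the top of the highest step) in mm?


A staircase. The total rise is 1025 mm.

5 identical blocks, each offset up and back from the previous — a staircase. Each step is 205 mm tall and there are 5 of them, so the total rise is 5 × 205 = 1025 mm.


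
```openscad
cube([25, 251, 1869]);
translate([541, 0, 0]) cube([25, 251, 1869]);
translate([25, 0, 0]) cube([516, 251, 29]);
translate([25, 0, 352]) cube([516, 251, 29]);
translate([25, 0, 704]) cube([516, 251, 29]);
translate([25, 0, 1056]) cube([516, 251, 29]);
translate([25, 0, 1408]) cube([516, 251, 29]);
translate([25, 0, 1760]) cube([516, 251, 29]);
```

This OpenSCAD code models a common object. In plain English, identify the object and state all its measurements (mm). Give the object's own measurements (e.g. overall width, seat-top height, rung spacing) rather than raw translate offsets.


An open bookshelf. Two side panels, each 25 mm thick, 251 mm deep and 1869 mm tall, stand 566 mm apart (outside-to-outside). Between them sit 6 shelves, each 29 mm thick and 251 mm deep, spanning the full gap between the sides. The bottom shelf rests on the floor (its underside at z = 0) and the clear gap between one shelf's top and the next shelf's underside is 323 mm.


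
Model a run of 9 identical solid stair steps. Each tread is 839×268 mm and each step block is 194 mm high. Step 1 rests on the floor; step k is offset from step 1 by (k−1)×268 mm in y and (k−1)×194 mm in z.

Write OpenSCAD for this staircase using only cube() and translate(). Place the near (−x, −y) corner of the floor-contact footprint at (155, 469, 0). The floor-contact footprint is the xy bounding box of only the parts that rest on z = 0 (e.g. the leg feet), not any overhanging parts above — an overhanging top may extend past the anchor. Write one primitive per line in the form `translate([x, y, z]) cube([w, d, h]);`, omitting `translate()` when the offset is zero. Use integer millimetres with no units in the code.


translate([155, 469, 0]) cube([839, 268, 194]);
translate([155, 737, 194]) cube([839, 268, 194]);
translate([155, 1005, 388]) cube([839, 268, 194]);
translate([155, 1273, 582]) cube([839, 268, 194]);
translate([155, 1541, 776]) cube([839, 268, 194]);
translate([155, 1809, 970]) cube([839, 268, 194]);
translate([155, 2077, 1164]) cube([839, 268, 194]);
translate([155, 2345, 1358]) cube([839, 268, 194]);
translate([155, 2613, 1552]) cube([839, 268, 194]);


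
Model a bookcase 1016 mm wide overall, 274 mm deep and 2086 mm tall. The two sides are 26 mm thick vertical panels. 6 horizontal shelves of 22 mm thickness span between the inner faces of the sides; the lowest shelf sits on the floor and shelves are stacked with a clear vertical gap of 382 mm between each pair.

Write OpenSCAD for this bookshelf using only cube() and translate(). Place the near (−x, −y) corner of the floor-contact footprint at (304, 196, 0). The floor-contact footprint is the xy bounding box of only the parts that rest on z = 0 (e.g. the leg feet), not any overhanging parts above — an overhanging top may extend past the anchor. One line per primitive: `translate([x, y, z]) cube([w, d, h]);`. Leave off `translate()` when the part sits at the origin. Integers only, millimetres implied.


translate([304, 196, 0]) cube([26, 274, 2086]);
translate([1294, 196, 0]) cube([26, 274, 2086]);
translate([330, 196, 0]) cube([964, 274, 22]);
translate([330, 196, 404]) cube([964, 274, 22]);
translate([330, 196, 808]) cube([964, 274, 22]);
translate([330, 196, 1212]) cube([964, 274, 22]);
translate([330, 196, 1616]) cube([964, 274, 22]);
translate([330, 196, 2020]) cube([964, 274, 22]);


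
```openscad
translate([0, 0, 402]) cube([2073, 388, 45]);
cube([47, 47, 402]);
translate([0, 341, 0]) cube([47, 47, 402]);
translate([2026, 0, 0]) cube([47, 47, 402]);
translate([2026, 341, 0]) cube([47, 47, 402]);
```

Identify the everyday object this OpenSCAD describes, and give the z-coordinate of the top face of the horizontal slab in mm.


A bench. The seat-top height is 447 mm.

A long slab on four corner posts — a bench. The slab sits at z = 402 with thickness 45, so the top is 402 + 45 = 447 mm.


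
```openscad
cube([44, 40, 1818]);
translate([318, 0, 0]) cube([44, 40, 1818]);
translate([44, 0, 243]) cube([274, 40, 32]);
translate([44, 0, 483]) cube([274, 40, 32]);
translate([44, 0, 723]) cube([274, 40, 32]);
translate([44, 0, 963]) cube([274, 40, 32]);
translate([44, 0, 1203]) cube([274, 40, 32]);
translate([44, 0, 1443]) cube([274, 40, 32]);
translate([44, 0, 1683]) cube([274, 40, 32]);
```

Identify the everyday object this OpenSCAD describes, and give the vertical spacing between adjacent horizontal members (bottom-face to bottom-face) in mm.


A ladder. The rung spacing is 240 mm.

Two tall 44×40 posts with 7 short bars between them — a ladder. Adjacent rungs sit at z = 243 and z = 483, so the spacing is 483 − 243 = 240 mm.


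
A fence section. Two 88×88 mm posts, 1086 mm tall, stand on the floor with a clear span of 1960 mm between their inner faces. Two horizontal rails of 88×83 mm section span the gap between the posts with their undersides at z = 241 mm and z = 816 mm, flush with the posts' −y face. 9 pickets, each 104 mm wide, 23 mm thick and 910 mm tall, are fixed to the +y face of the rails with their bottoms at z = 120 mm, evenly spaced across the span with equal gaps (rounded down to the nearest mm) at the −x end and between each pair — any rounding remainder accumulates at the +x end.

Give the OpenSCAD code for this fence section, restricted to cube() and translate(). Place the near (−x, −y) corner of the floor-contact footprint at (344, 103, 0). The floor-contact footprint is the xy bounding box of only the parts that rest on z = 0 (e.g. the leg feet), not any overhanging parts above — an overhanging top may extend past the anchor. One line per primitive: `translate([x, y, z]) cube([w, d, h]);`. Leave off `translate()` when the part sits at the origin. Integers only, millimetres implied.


translate([344, 103, 0]) cube([88, 88, 1086]);
translate([2392, 103, 0]) cube([88, 88, 1086]);
translate([432, 103, 241]) cube([1960, 88, 83]);
translate([432, 103, 816]) cube([1960, 88, 83]);
translate([534, 191, 120]) cube([104, 23, 910]);
translate([740, 191, 120]) cube([104, 23, 910]);
translate([946, 191, 120]) cube([104, 23, 910]);
translate([1152, 191, 120]) cube([104, 23, 910]);
translate([1358, 191, 120]) cube([104, 23, 910]);
translate([1564, 191, 120]) cube([104, 23, 910]);
translate([1770, 191, 120]) cube([104, 23, 910]);
translate([1976, 191, 120]) cube([104, 23, 910]);
translate([2182, 191, 120]) cube([104, 23, 910]);


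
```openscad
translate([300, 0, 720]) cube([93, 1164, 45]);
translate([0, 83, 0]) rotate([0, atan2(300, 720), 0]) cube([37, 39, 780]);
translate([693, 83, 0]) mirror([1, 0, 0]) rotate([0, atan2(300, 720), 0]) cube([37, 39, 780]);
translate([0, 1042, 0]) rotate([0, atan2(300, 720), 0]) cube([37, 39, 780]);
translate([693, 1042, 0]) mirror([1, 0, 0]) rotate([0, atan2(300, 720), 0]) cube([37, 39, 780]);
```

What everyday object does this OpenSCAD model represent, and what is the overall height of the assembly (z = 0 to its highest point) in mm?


A sawhorse. The overall height is 765 mm.

A beam across two mirrored pairs of raked legs — a sawhorse. The beam's underside is at z = 720 (matching the legs' vertical rise in atan2(300, 720)) and the beam is 45 mm tall, so its top is at 720 + 45 = 765 mm. The raked legs top out at the beam's underside, so that is the highest point.
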